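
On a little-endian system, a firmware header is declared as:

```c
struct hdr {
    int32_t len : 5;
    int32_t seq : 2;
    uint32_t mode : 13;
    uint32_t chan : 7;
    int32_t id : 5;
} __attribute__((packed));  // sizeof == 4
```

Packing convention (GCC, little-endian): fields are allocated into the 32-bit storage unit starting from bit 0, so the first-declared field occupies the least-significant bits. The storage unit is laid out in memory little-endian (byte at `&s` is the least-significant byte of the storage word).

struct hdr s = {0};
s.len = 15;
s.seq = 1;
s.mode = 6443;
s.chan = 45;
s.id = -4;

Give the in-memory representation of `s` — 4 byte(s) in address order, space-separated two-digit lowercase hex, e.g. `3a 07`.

af 95 dc e2

len:5 = 15 → 0xf << 0 → word 0x0000000f
seq:2 = 1 → 0x1 << 5 → word 0x0000002f
mode:13 = 6443 → 0x192b << 7 → word 0x000c95af
chan:7 = 45 → 0x2d << 20 → word 0x02dc95af
id:5 = -4 → 0x1c << 27 → word 0xe2dc95af
word = 0xe2dc95af → little-endian bytes:
  [0]=0xaf  [1]=0x95  [2]=0xdc  [3]=0xe2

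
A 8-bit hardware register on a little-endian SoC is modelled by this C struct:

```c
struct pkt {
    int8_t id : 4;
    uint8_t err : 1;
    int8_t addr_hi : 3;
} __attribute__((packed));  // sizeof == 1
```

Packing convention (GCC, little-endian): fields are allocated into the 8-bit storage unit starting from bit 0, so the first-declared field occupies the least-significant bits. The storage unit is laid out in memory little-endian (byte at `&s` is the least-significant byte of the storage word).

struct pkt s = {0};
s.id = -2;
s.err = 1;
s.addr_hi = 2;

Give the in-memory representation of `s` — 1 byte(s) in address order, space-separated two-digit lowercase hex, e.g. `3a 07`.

5e

[0+:4] id=-2 & 0xf = 0xe; word=0x0e
[4+:1] err=1 & 0x1 = 0x1; word=0x1e
[5+:3] addr_hi=2 & 0x7 = 0x2; word=0x5e
word = 0x5e → little-endian bytes:
  [0]=0x5e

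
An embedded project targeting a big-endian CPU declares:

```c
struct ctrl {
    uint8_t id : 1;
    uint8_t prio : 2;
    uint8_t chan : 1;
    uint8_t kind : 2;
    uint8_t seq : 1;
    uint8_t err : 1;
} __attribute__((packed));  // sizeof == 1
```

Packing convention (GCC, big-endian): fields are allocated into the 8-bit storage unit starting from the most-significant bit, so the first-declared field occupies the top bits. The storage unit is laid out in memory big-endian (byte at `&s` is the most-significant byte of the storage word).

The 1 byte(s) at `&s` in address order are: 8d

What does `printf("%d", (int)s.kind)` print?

3

[0]=0x8d (big-endian) → word 0x8d
id:1 @ bit 7 → (0x8d>>7)&0x1 = 0x1
prio:2 @ bit 5 → (0x8d>>5)&0x3 = 0x0
chan:1 @ bit 4 → (0x8d>>4)&0x1 = 0x0
kind:2 @ bit 2 → (0x8d>>2)&0x3 = 0x3  ←
seq:1 @ bit 1 → (0x8d>>1)&0x1 = 0x0
err:1 @ bit 0 → (0x8d>>0)&0x1 = 0x1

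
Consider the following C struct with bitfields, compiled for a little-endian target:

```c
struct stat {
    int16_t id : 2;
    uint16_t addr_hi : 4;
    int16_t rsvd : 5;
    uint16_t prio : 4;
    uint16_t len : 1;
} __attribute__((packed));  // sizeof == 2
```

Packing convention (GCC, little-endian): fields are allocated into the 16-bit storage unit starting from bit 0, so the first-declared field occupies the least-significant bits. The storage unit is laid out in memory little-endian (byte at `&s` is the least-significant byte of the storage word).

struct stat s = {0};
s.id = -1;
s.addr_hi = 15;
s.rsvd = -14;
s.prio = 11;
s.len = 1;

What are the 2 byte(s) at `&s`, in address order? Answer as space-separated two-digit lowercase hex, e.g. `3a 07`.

id:2 = -1 → 0x3 << 0 → word 0x0003
addr_hi:4 = 15 → 0xf << 2 → word 0x003f
rsvd:5 = -14 → 0x12 << 6 → word 0x04bf
prio:4 = 11 → 0xb << 11 → word 0x5cbf
len:1 = 1 → 0x1 << 15 → word 0xdcbf
word = 0xdcbf → little-endian bytes:
  [0]=0xbf  [1]=0xdc

bf dc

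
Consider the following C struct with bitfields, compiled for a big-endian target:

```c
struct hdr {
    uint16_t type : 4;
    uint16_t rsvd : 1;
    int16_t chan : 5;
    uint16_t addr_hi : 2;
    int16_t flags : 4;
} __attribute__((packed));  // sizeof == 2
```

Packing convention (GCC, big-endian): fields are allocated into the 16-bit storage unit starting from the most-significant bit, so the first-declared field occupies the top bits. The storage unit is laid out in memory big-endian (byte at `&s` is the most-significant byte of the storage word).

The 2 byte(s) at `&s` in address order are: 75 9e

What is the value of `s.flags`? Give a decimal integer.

-2

[0]=0x75 [1]=0x9e (big-endian) → word 0x759e
type:4 @ bit 12 → (0x759e>>12)&0xf = 0x7
rsvd:1 @ bit 11 → (0x759e>>11)&0x1 = 0x0
chan:5 @ bit 6 → (0x759e>>6)&0x1f = 0x16
addr_hi:2 @ bit 4 → (0x759e>>4)&0x3 = 0x1
flags:4 @ bit 0 → (0x759e>>0)&0xf = 0xe  ←
flags signed 4b, MSB=1: 14 - 16 = -2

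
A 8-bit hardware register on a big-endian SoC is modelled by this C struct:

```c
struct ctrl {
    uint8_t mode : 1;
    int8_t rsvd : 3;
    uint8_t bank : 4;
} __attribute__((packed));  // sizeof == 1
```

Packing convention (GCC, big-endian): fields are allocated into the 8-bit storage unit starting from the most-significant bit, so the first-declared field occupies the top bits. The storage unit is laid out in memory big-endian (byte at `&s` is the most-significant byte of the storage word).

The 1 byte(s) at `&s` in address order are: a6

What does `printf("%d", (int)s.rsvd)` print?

2

[0]=0xa6 (big-endian) → word 0xa6
mode [7+:1] = (word>>7) & 0x1 = 1
rsvd [4+:3] = (word>>4) & 0x7 = 2  ←
bank [0+:4] = (word>>0) & 0xf = 6
rsvd signed 3b, MSB=0: value = 2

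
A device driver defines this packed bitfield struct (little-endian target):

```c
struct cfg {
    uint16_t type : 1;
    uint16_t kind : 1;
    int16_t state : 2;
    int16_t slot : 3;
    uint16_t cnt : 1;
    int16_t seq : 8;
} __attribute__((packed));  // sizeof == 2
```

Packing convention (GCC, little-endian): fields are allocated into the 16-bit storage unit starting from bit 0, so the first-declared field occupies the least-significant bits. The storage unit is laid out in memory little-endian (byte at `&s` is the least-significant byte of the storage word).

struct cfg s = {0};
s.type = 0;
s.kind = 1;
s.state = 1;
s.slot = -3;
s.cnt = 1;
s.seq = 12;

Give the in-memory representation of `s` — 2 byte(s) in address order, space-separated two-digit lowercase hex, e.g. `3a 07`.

type:1 = 0 → 0x0 << 0 → word 0x0000
kind:1 = 1 → 0x1 << 1 → word 0x0002
state:2 = 1 → 0x1 << 2 → word 0x0006
slot:3 = -3 → 0x5 << 4 → word 0x0056
cnt:1 = 1 → 0x1 << 7 → word 0x00d6
seq:8 = 12 → 0xc << 8 → word 0x0cd6
word = 0x0cd6 → little-endian bytes:
  [0]=0xd6  [1]=0x0c

d6 0c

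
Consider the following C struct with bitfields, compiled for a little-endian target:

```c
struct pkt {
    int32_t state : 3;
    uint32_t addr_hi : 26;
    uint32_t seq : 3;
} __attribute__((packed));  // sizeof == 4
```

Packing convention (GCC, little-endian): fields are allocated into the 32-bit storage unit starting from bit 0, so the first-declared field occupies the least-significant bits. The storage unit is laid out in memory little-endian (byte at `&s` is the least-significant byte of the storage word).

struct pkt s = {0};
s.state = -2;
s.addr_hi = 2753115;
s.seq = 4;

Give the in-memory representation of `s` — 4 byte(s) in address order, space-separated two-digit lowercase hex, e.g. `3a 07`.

state (3b) val=-2 bits=0x6 at bit 0: 0x00000006
addr_hi (26b) val=2753115 bits=0x2a025b at bit 3: 0x015012de
seq (3b) val=4 bits=0x4 at bit 29: 0x815012de
word = 0x815012de → little-endian bytes:
  [0]=0xde  [1]=0x12  [2]=0x50  [3]=0x81

de 12 50 81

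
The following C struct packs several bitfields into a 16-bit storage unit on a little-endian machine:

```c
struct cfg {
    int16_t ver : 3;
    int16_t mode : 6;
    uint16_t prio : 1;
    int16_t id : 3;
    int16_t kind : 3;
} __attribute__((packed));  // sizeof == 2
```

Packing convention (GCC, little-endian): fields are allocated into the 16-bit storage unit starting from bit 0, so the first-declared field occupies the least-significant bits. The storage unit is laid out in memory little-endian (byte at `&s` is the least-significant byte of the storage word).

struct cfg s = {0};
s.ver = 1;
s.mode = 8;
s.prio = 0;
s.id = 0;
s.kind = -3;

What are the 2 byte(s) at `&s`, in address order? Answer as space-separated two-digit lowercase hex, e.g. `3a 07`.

41 a0

ver:3 = 1 → 0x1 << 0 → word 0x0001
mode:6 = 8 → 0x8 << 3 → word 0x0041
prio:1 = 0 → 0x0 << 9 → word 0x0041
id:3 = 0 → 0x0 << 10 → word 0x0041
kind:3 = -3 → 0x5 << 13 → word 0xa041
word = 0xa041 → little-endian bytes:
  [0]=0x41  [1]=0xa0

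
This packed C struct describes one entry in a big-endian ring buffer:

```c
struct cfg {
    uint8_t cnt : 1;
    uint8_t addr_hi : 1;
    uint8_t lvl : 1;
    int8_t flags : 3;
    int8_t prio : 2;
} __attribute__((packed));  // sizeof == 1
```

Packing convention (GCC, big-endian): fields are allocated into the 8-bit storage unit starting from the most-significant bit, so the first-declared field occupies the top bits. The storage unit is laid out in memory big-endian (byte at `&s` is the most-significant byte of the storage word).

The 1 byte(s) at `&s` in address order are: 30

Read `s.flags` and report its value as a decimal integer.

[0]=0x30 (big-endian) → word 0x30
cnt:1 @ bit 7 → (0x30>>7)&0x1 = 0x0
addr_hi:1 @ bit 6 → (0x30>>6)&0x1 = 0x0
lvl:1 @ bit 5 → (0x30>>5)&0x1 = 0x1
flags:3 @ bit 2 → (0x30>>2)&0x7 = 0x4  ←
prio:2 @ bit 0 → (0x30>>0)&0x3 = 0x0
flags signed 3b, MSB=1: 4 - 8 = -4

-4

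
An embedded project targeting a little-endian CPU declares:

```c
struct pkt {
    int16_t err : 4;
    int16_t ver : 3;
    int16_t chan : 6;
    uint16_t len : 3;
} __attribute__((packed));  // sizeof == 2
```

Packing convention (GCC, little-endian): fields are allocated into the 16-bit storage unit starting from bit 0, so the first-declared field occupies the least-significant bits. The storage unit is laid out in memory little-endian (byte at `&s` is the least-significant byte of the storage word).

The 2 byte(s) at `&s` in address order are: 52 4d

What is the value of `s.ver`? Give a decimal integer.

[0]=0x52 [1]=0x4d (little-endian) → word 0x4d52
err:4 @ bit 0 → (0x4d52>>0)&0xf = 0x2
ver:3 @ bit 4 → (0x4d52>>4)&0x7 = 0x5  ←
chan:6 @ bit 7 → (0x4d52>>7)&0x3f = 0x1a
len:3 @ bit 13 → (0x4d52>>13)&0x7 = 0x2
ver signed 3b, MSB=1: 5 - 8 = -3

-3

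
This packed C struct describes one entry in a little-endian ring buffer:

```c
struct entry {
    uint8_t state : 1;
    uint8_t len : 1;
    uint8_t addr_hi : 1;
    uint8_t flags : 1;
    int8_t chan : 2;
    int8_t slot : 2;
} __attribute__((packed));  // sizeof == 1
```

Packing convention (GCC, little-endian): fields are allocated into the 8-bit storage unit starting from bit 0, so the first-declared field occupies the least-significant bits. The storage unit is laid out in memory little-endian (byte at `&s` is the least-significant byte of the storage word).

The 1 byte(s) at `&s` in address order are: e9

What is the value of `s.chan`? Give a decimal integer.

-2

[0]=0xe9 (little-endian) → word 0xe9
state:1 @ bit 0 → (0xe9>>0)&0x1 = 0x1
len:1 @ bit 1 → (0xe9>>1)&0x1 = 0x0
addr_hi:1 @ bit 2 → (0xe9>>2)&0x1 = 0x0
flags:1 @ bit 3 → (0xe9>>3)&0x1 = 0x1
chan:2 @ bit 4 → (0xe9>>4)&0x3 = 0x2  ←
slot:2 @ bit 6 → (0xe9>>6)&0x3 = 0x3
chan signed 2b, MSB=1: 2 - 4 = -2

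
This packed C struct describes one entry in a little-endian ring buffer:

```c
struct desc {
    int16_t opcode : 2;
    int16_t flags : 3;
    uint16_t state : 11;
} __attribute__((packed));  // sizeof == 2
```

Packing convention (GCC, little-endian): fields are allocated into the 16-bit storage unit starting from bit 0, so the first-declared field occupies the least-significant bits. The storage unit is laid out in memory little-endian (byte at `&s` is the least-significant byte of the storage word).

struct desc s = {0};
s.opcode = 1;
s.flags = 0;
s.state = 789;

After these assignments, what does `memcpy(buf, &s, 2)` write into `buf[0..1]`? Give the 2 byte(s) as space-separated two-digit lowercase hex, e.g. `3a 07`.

[0+:2] opcode=1 & 0x3 = 0x1; word=0x0001
[2+:3] flags=0 & 0x7 = 0x0; word=0x0001
[5+:11] state=789 & 0x7ff = 0x315; word=0x62a1
word = 0x62a1 → little-endian bytes:
  [0]=0xa1  [1]=0x62

a1 62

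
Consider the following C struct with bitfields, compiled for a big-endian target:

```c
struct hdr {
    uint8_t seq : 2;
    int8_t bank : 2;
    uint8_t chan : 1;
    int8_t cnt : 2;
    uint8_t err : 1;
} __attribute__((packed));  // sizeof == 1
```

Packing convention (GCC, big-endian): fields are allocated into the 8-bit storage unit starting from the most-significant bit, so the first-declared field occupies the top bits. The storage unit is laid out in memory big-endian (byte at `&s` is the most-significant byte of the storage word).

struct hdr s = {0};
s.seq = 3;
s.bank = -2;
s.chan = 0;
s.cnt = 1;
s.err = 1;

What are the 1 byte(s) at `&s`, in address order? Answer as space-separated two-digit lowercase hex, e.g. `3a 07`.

seq:2 = 3 → 0x3 << 6 → word 0xc0
bank:2 = -2 → 0x2 << 4 → word 0xe0
chan:1 = 0 → 0x0 << 3 → word 0xe0
cnt:2 = 1 → 0x1 << 1 → word 0xe2
err:1 = 1 → 0x1 << 0 → word 0xe3
word = 0xe3 → big-endian bytes:
  [0]=0xe3

e3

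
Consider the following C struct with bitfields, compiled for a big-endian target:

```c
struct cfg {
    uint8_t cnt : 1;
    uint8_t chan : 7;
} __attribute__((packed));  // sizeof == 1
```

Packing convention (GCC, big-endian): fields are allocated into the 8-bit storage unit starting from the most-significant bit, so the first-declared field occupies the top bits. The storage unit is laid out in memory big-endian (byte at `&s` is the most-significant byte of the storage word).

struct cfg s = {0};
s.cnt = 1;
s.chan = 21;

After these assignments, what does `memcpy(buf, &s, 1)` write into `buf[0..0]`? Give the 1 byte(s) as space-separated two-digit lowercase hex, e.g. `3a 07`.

cnt (1b) val=1 bits=0x1 at bit 7: 0x80
chan (7b) val=21 bits=0x15 at bit 0: 0x95
word = 0x95 → big-endian bytes:
  [0]=0x95

95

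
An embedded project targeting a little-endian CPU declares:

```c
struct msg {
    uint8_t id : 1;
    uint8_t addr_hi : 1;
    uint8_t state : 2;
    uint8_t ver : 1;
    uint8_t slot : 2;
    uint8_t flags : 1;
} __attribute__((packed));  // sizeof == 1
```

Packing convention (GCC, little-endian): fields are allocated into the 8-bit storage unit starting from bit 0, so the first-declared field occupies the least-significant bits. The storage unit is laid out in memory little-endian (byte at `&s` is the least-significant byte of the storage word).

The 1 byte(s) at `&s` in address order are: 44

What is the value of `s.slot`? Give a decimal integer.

[0]=0x44 (little-endian) → word 0x44
id:1 @ bit 0 → (0x44>>0)&0x1 = 0x0
addr_hi:1 @ bit 1 → (0x44>>1)&0x1 = 0x0
state:2 @ bit 2 → (0x44>>2)&0x3 = 0x1
ver:1 @ bit 4 → (0x44>>4)&0x1 = 0x0
slot:2 @ bit 5 → (0x44>>5)&0x3 = 0x2  ←
flags:1 @ bit 7 → (0x44>>7)&0x1 = 0x0

2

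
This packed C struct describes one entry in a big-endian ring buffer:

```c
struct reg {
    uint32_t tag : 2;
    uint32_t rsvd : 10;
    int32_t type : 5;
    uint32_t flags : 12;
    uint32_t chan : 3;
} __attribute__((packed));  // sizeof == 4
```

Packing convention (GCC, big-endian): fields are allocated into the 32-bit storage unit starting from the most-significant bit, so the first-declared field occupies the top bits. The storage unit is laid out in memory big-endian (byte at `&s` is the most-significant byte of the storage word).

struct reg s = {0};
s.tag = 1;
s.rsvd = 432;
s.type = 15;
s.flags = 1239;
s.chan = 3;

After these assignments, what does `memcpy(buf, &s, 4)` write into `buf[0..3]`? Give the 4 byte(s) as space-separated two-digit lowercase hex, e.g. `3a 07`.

5b 07 a6 bb

tag (2b) val=1 bits=0x1 at bit 30: 0x40000000
rsvd (10b) val=432 bits=0x1b0 at bit 20: 0x5b000000
type (5b) val=15 bits=0xf at bit 15: 0x5b078000
flags (12b) val=1239 bits=0x4d7 at bit 3: 0x5b07a6b8
chan (3b) val=3 bits=0x3 at bit 0: 0x5b07a6bb
word = 0x5b07a6bb → big-endian bytes:
  [0]=0x5b  [1]=0x07  [2]=0xa6  [3]=0xbb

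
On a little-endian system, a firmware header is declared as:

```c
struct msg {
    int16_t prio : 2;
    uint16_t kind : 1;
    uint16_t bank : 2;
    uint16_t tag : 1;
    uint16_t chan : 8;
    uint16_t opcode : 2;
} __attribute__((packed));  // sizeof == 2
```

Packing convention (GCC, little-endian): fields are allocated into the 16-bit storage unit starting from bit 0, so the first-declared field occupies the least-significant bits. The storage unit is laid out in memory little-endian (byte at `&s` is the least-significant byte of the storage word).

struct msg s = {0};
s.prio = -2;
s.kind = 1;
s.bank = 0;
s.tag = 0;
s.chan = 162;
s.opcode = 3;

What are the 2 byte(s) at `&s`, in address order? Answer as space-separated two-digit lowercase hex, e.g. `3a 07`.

[0+:2] prio=-2 & 0x3 = 0x2; word=0x0002
[2+:1] kind=1 & 0x1 = 0x1; word=0x0006
[3+:2] bank=0 & 0x3 = 0x0; word=0x0006
[5+:1] tag=0 & 0x1 = 0x0; word=0x0006
[6+:8] chan=162 & 0xff = 0xa2; word=0x2886
[14+:2] opcode=3 & 0x3 = 0x3; word=0xe886
word = 0xe886 → little-endian bytes:
  [0]=0x86  [1]=0xe8

86 e8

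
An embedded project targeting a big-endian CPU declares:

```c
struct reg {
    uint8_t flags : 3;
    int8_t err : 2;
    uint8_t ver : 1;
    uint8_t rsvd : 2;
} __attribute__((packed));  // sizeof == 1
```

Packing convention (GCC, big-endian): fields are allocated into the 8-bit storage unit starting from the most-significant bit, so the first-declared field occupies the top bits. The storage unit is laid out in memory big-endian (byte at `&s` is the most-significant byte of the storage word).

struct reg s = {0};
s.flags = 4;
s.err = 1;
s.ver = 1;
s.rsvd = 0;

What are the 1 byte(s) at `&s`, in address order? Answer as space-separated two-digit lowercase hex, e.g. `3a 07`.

[5+:3] flags=4 & 0x7 = 0x4; word=0x80
[3+:2] err=1 & 0x3 = 0x1; word=0x88
[2+:1] ver=1 & 0x1 = 0x1; word=0x8c
[0+:2] rsvd=0 & 0x3 = 0x0; word=0x8c
word = 0x8c → big-endian bytes:
  [0]=0x8c

8c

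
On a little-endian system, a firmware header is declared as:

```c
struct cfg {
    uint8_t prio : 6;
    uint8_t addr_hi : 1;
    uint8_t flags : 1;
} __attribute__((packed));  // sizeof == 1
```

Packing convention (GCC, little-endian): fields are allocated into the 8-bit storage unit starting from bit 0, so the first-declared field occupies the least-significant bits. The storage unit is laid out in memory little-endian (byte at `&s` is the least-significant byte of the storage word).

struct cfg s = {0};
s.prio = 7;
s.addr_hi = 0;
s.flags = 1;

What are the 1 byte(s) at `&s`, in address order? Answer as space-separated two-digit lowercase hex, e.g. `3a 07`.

[0+:6] prio=7 & 0x3f = 0x7; word=0x07
[6+:1] addr_hi=0 & 0x1 = 0x0; word=0x07
[7+:1] flags=1 & 0x1 = 0x1; word=0x87
word = 0x87 → little-endian bytes:
  [0]=0x87

87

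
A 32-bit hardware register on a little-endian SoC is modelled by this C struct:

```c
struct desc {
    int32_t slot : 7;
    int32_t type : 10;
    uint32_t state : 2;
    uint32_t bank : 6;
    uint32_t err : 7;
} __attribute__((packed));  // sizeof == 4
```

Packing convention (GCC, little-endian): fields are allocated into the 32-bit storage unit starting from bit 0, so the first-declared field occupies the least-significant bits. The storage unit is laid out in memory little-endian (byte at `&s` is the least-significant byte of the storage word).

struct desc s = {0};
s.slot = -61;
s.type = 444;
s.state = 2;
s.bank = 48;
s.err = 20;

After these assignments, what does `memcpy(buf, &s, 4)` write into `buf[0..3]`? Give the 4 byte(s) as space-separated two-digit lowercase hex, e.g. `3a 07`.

[0+:7] slot=-61 & 0x7f = 0x43; word=0x00000043
[7+:10] type=444 & 0x3ff = 0x1bc; word=0x0000de43
[17+:2] state=2 & 0x3 = 0x2; word=0x0004de43
[19+:6] bank=48 & 0x3f = 0x30; word=0x0184de43
[25+:7] err=20 & 0x7f = 0x14; word=0x2984de43
word = 0x2984de43 → little-endian bytes:
  [0]=0x43  [1]=0xde  [2]=0x84  [3]=0x29

43 de 84 29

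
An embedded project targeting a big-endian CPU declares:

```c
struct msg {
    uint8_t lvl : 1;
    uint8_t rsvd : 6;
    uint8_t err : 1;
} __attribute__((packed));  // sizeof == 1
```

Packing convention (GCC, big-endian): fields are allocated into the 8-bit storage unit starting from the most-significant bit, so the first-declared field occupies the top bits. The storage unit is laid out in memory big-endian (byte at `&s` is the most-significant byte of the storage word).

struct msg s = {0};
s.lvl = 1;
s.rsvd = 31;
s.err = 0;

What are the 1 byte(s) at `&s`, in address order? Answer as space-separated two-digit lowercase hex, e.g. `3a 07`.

lvl:1 = 1 → 0x1 << 7 → word 0x80
rsvd:6 = 31 → 0x1f << 1 → word 0xbe
err:1 = 0 → 0x0 << 0 → word 0xbe
word = 0xbe → big-endian bytes:
  [0]=0xbe

be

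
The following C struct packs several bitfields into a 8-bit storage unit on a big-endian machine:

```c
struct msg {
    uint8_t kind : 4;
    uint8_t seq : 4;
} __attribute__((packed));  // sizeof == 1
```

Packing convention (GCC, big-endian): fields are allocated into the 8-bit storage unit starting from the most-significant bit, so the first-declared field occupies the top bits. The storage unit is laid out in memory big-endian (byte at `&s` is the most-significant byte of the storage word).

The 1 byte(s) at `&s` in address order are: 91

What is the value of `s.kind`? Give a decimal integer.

9

[0]=0x91 (big-endian) → word 0x91
kind:4 @ bit 4 → (0x91>>4)&0xf = 0x9  ←
seq:4 @ bit 0 → (0x91>>0)&0xf = 0x1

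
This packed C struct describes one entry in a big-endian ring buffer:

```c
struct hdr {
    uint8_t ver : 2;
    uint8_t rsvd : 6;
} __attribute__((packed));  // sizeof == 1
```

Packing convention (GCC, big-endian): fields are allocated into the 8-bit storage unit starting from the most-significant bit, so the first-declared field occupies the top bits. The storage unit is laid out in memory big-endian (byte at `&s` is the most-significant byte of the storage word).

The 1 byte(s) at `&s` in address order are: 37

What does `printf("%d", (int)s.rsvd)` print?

55

[0]=0x37 (big-endian) → word 0x37
ver [6+:2] = (word>>6) & 0x3 = 0
rsvd [0+:6] = (word>>0) & 0x3f = 55  ←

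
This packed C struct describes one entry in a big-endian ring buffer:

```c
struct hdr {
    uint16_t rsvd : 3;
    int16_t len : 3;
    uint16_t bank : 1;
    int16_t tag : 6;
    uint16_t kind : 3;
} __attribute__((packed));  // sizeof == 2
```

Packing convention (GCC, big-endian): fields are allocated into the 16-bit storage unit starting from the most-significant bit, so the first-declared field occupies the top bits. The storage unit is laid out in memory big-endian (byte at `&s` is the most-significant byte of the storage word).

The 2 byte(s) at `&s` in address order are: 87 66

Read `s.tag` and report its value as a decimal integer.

-20

[0]=0x87 [1]=0x66 (big-endian) → word 0x8766
rsvd:3 @ bit 13 → (0x8766>>13)&0x7 = 0x4
len:3 @ bit 10 → (0x8766>>10)&0x7 = 0x1
bank:1 @ bit 9 → (0x8766>>9)&0x1 = 0x1
tag:6 @ bit 3 → (0x8766>>3)&0x3f = 0x2c  ←
kind:3 @ bit 0 → (0x8766>>0)&0x7 = 0x6
tag signed 6b, MSB=1: 44 - 64 = -20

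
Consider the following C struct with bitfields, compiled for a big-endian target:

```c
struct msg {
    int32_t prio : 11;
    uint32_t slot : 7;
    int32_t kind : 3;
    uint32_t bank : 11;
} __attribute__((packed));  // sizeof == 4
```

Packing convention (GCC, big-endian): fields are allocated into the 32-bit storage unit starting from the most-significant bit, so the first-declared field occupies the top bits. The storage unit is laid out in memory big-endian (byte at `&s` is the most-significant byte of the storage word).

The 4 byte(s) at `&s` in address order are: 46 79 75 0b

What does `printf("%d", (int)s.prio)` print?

563

[0]=0x46 [1]=0x79 [2]=0x75 [3]=0x0b (big-endian) → word 0x4679750b
prio [21+:11] = (word>>21) & 0x7ff = 563  ←
slot [14+:7] = (word>>14) & 0x7f = 101
kind [11+:3] = (word>>11) & 0x7 = 6
bank [0+:11] = (word>>0) & 0x7ff = 1291
prio signed 11b, MSB=0: value = 563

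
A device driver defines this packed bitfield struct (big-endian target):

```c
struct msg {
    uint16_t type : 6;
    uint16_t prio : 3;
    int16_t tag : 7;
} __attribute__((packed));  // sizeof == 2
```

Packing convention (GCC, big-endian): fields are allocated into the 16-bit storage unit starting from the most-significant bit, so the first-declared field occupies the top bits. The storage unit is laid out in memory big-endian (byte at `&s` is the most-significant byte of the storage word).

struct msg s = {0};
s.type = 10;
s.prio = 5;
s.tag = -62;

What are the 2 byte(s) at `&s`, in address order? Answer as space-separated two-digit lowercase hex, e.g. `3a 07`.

2a c2

type:6 = 10 → 0xa << 10 → word 0x2800
prio:3 = 5 → 0x5 << 7 → word 0x2a80
tag:7 = -62 → 0x42 << 0 → word 0x2ac2
word = 0x2ac2 → big-endian bytes:
  [0]=0x2a  [1]=0xc2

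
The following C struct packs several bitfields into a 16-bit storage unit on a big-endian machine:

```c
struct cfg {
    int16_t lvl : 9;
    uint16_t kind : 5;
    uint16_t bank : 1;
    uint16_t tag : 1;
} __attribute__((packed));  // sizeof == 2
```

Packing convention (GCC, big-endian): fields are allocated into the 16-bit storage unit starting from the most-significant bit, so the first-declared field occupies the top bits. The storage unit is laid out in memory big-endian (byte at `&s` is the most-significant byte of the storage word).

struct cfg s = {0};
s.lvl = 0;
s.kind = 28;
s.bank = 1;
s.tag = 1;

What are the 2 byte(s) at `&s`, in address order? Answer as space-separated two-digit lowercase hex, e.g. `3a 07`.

00 73

lvl:9 = 0 → 0x0 << 7 → word 0x0000
kind:5 = 28 → 0x1c << 2 → word 0x0070
bank:1 = 1 → 0x1 << 1 → word 0x0072
tag:1 = 1 → 0x1 << 0 → word 0x0073
word = 0x0073 → big-endian bytes:
  [0]=0x00  [1]=0x73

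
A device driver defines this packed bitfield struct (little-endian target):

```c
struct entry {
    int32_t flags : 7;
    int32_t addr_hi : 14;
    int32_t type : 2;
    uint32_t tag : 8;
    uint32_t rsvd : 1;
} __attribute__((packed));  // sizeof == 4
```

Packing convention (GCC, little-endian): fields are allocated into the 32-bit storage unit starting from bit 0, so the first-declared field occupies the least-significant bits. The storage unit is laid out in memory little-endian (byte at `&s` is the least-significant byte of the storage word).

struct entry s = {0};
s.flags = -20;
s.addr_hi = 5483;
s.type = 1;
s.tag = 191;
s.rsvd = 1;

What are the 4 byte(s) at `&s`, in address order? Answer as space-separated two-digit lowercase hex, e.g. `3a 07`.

[0+:7] flags=-20 & 0x7f = 0x6c; word=0x0000006c
[7+:14] addr_hi=5483 & 0x3fff = 0x156b; word=0x000ab5ec
[21+:2] type=1 & 0x3 = 0x1; word=0x002ab5ec
[23+:8] tag=191 & 0xff = 0xbf; word=0x5faab5ec
[31+:1] rsvd=1 & 0x1 = 0x1; word=0xdfaab5ec
word = 0xdfaab5ec → little-endian bytes:
  [0]=0xec  [1]=0xb5  [2]=0xaa  [3]=0xdf

ec b5 aa df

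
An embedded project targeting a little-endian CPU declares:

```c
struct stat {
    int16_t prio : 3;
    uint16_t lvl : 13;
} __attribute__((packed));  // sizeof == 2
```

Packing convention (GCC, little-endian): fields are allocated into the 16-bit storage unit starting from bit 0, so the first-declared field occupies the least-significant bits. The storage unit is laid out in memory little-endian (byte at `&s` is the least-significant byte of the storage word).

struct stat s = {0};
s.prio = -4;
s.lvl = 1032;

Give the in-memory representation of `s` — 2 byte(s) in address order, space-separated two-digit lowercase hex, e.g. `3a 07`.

44 20

[0+:3] prio=-4 & 0x7 = 0x4; word=0x0004
[3+:13] lvl=1032 & 0x1fff = 0x408; word=0x2044
word = 0x2044 → little-endian bytes:
  [0]=0x44  [1]=0x20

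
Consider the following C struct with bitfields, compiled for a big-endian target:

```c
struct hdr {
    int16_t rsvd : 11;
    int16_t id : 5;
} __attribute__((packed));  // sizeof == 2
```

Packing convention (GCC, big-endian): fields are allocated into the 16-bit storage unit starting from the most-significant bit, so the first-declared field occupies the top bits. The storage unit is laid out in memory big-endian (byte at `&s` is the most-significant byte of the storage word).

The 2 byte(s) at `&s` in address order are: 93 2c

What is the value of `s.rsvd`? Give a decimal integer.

[0]=0x93 [1]=0x2c (big-endian) → word 0x932c
rsvd:11 @ bit 5 → (0x932c>>5)&0x7ff = 0x499  ←
id:5 @ bit 0 → (0x932c>>0)&0x1f = 0xc
rsvd signed 11b, MSB=1: 1177 - 2048 = -871

-871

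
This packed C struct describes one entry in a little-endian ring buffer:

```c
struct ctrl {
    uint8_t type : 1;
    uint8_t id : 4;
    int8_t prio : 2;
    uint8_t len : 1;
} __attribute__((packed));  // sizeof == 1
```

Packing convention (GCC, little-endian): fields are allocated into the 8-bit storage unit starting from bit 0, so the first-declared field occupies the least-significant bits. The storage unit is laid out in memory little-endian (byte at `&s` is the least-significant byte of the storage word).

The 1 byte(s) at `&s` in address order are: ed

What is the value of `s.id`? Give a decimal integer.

[0]=0xed (little-endian) → word 0xed
type:1 @ bit 0 → (0xed>>0)&0x1 = 0x1
id:4 @ bit 1 → (0xed>>1)&0xf = 0x6  ←
prio:2 @ bit 5 → (0xed>>5)&0x3 = 0x3
len:1 @ bit 7 → (0xed>>7)&0x1 = 0x1

6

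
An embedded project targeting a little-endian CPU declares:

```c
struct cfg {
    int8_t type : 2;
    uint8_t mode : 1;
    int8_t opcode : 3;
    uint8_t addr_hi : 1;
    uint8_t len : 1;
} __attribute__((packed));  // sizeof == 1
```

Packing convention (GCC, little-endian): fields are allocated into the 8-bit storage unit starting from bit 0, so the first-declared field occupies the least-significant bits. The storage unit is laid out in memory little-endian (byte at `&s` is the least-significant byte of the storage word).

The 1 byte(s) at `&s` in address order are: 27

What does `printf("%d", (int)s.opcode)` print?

[0]=0x27 (little-endian) → word 0x27
type:2 @ bit 0 → (0x27>>0)&0x3 = 0x3
mode:1 @ bit 2 → (0x27>>2)&0x1 = 0x1
opcode:3 @ bit 3 → (0x27>>3)&0x7 = 0x4  ←
addr_hi:1 @ bit 6 → (0x27>>6)&0x1 = 0x0
len:1 @ bit 7 → (0x27>>7)&0x1 = 0x0
opcode signed 3b, MSB=1: 4 - 8 = -4

-4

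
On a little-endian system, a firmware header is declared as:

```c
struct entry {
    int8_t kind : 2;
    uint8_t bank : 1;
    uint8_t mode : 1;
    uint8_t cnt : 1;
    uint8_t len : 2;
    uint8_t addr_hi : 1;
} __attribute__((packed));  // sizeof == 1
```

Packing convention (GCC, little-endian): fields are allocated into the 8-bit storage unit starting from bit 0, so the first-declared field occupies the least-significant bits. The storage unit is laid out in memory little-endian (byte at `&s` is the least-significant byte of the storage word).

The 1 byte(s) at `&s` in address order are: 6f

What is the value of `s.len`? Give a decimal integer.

3

[0]=0x6f (little-endian) → word 0x6f
kind [0+:2] = (word>>0) & 0x3 = 3
bank [2+:1] = (word>>2) & 0x1 = 1
mode [3+:1] = (word>>3) & 0x1 = 1
cnt [4+:1] = (word>>4) & 0x1 = 0
len [5+:2] = (word>>5) & 0x3 = 3  ←
addr_hi [7+:1] = (word>>7) & 0x1 = 0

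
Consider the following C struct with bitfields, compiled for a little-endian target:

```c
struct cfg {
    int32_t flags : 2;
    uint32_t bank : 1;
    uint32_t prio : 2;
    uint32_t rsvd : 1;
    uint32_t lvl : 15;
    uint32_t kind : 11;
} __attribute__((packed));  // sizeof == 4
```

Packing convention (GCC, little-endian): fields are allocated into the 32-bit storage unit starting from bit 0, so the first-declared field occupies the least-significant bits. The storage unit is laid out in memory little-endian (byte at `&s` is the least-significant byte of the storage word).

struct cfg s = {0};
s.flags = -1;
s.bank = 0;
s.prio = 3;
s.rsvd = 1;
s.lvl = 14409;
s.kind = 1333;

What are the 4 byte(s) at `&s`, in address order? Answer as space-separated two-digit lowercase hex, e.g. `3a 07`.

7b 12 ae a6

flags (2b) val=-1 bits=0x3 at bit 0: 0x00000003
bank (1b) val=0 bits=0x0 at bit 2: 0x00000003
prio (2b) val=3 bits=0x3 at bit 3: 0x0000001b
rsvd (1b) val=1 bits=0x1 at bit 5: 0x0000003b
lvl (15b) val=14409 bits=0x3849 at bit 6: 0x000e127b
kind (11b) val=1333 bits=0x535 at bit 21: 0xa6ae127b
word = 0xa6ae127b → little-endian bytes:
  [0]=0x7b  [1]=0x12  [2]=0xae  [3]=0xa6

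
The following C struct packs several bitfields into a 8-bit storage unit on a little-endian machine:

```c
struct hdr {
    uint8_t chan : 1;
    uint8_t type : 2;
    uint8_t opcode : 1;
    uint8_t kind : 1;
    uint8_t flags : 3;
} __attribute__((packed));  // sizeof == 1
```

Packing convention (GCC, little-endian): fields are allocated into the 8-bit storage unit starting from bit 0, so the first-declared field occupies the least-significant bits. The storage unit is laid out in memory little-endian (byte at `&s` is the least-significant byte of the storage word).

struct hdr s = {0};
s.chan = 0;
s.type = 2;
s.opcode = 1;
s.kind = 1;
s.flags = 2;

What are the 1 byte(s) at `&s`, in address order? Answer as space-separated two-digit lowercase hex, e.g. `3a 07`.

chan (1b) val=0 bits=0x0 at bit 0: 0x00
type (2b) val=2 bits=0x2 at bit 1: 0x04
opcode (1b) val=1 bits=0x1 at bit 3: 0x0c
kind (1b) val=1 bits=0x1 at bit 4: 0x1c
flags (3b) val=2 bits=0x2 at bit 5: 0x5c
word = 0x5c → little-endian bytes:
  [0]=0x5c

5c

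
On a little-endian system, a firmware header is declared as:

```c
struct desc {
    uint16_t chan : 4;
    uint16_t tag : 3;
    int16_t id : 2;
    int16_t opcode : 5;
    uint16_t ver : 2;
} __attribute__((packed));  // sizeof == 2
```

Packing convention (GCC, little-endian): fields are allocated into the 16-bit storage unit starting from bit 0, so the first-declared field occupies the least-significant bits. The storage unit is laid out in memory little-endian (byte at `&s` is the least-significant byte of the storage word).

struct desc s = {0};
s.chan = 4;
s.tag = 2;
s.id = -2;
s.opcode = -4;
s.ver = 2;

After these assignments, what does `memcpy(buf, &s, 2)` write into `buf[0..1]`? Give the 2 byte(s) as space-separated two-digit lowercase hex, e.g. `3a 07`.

chan (4b) val=4 bits=0x4 at bit 0: 0x0004
tag (3b) val=2 bits=0x2 at bit 4: 0x0024
id (2b) val=-2 bits=0x2 at bit 7: 0x0124
opcode (5b) val=-4 bits=0x1c at bit 9: 0x3924
ver (2b) val=2 bits=0x2 at bit 14: 0xb924
word = 0xb924 → little-endian bytes:
  [0]=0x24  [1]=0xb9

24 b9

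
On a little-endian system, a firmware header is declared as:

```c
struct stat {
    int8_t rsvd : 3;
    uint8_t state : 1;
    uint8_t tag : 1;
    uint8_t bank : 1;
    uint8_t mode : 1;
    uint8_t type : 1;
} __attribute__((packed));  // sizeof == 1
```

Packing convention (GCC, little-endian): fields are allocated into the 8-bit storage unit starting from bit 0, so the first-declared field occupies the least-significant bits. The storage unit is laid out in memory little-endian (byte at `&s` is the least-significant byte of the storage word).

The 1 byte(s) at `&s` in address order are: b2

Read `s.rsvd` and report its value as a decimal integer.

[0]=0xb2 (little-endian) → word 0xb2
rsvd [0+:3] = (word>>0) & 0x7 = 2  ←
state [3+:1] = (word>>3) & 0x1 = 0
tag [4+:1] = (word>>4) & 0x1 = 1
bank [5+:1] = (word>>5) & 0x1 = 1
mode [6+:1] = (word>>6) & 0x1 = 0
type [7+:1] = (word>>7) & 0x1 = 1
rsvd signed 3b, MSB=0: value = 2

2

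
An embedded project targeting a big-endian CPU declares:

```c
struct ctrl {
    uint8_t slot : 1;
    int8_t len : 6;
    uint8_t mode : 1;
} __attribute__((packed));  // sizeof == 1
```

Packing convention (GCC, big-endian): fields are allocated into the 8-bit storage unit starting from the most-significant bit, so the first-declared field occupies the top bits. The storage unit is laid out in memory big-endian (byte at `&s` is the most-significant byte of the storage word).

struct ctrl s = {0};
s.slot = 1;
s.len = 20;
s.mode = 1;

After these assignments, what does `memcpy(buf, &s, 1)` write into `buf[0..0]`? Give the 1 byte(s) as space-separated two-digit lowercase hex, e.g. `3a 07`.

slot (1b) val=1 bits=0x1 at bit 7: 0x80
len (6b) val=20 bits=0x14 at bit 1: 0xa8
mode (1b) val=1 bits=0x1 at bit 0: 0xa9
word = 0xa9 → big-endian bytes:
  [0]=0xa9

a9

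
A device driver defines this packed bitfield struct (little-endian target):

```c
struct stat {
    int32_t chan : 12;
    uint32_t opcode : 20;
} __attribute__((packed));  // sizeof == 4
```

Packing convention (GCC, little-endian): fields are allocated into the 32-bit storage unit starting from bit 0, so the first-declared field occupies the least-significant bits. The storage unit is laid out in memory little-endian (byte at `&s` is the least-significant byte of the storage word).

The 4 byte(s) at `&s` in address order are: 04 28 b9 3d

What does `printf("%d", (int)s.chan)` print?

-2044

[0]=0x04 [1]=0x28 [2]=0xb9 [3]=0x3d (little-endian) → word 0x3db92804
chan:12 @ bit 0 → (0x3db92804>>0)&0xfff = 0x804  ←
opcode:20 @ bit 12 → (0x3db92804>>12)&0xfffff = 0x3db92
chan signed 12b, MSB=1: 2052 - 4096 = -2044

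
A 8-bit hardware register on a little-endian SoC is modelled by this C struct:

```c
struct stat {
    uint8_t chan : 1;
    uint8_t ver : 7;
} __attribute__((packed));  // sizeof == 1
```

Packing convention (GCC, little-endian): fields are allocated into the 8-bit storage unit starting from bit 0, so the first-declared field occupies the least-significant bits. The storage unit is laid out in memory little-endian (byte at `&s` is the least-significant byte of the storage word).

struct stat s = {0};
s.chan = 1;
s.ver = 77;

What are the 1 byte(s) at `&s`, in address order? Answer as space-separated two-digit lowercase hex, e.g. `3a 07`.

chan (1b) val=1 bits=0x1 at bit 0: 0x01
ver (7b) val=77 bits=0x4d at bit 1: 0x9b
word = 0x9b → little-endian bytes:
  [0]=0x9b

9b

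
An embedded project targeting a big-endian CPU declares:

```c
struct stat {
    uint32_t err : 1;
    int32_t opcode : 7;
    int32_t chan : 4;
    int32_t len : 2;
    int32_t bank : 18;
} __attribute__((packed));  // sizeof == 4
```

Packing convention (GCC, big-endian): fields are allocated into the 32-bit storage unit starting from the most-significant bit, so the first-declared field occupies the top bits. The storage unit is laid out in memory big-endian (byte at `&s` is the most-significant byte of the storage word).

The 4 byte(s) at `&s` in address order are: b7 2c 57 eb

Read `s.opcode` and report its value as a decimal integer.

[0]=0xb7 [1]=0x2c [2]=0x57 [3]=0xeb (big-endian) → word 0xb72c57eb
err [31+:1] = (word>>31) & 0x1 = 1
opcode [24+:7] = (word>>24) & 0x7f = 55  ←
chan [20+:4] = (word>>20) & 0xf = 2
len [18+:2] = (word>>18) & 0x3 = 3
bank [0+:18] = (word>>0) & 0x3ffff = 22507
opcode signed 7b, MSB=0: value = 55

55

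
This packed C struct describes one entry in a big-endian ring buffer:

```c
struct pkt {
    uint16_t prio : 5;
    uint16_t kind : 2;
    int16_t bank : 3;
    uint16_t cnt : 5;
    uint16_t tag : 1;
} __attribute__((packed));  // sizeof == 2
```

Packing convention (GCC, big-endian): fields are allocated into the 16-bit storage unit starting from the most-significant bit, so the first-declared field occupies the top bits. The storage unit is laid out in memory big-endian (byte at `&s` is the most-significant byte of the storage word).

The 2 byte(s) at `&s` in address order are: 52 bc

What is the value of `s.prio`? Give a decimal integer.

10

[0]=0x52 [1]=0xbc (big-endian) → word 0x52bc
prio:5 @ bit 11 → (0x52bc>>11)&0x1f = 0xa  ←
kind:2 @ bit 9 → (0x52bc>>9)&0x3 = 0x1
bank:3 @ bit 6 → (0x52bc>>6)&0x7 = 0x2
cnt:5 @ bit 1 → (0x52bc>>1)&0x1f = 0x1e
tag:1 @ bit 0 → (0x52bc>>0)&0x1 = 0x0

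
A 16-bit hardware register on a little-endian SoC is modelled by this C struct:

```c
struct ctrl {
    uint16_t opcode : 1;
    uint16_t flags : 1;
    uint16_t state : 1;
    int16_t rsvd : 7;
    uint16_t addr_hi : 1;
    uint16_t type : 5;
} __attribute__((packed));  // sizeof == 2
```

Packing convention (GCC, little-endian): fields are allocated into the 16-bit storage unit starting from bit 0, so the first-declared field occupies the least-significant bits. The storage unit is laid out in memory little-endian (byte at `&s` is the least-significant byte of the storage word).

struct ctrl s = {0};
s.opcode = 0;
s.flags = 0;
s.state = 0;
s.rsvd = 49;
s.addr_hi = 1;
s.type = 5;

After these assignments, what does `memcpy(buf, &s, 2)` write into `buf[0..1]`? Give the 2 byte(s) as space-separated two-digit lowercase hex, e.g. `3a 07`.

opcode (1b) val=0 bits=0x0 at bit 0: 0x0000
flags (1b) val=0 bits=0x0 at bit 1: 0x0000
state (1b) val=0 bits=0x0 at bit 2: 0x0000
rsvd (7b) val=49 bits=0x31 at bit 3: 0x0188
addr_hi (1b) val=1 bits=0x1 at bit 10: 0x0588
type (5b) val=5 bits=0x5 at bit 11: 0x2d88
word = 0x2d88 → little-endian bytes:
  [0]=0x88  [1]=0x2d

88 2d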